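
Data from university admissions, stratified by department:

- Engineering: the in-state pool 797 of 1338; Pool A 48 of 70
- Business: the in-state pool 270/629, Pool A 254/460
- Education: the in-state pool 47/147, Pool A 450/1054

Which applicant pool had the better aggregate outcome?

the in-state pool

Engineering: the in-state pool 797/1338 = 59.6%, Pool A 48/70 = 68.6% → Pool A
Business: the in-state pool 270/629 = 42.9%, Pool A 254/460 = 55.2% → Pool A
Education: the in-state pool 47/147 = 32.0%, Pool A 450/1054 = 42.7% → Pool A
Overall: the in-state pool 1114/2114 = 52.7%, Pool A 752/1584 = 47.5% → the in-state pool
(Pool A wins every department group but the in-state pool wins overall — Pool A's applicants skew toward the low-rate Education group.)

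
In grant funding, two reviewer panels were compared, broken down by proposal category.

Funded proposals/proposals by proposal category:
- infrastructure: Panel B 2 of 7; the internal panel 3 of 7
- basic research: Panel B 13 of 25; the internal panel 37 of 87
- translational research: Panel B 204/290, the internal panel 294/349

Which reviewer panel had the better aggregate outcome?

Infrastructure: Panel B 2/7 = 28.6%, the internal panel 3/7 = 42.9% → the internal panel
Basic research: Panel B 13/25 = 52.0%, the internal panel 37/87 = 42.5% → Panel B
Translational research: Panel B 204/290 = 70.3%, the internal panel 294/349 = 84.2% → the internal panel
Overall: Panel B 219/322 = 68.0%, the internal panel 334/443 = 75.4% → the internal panel
(Neither sweeps every proposal group, but the internal panel has the higher pooled rate.)

the internal panel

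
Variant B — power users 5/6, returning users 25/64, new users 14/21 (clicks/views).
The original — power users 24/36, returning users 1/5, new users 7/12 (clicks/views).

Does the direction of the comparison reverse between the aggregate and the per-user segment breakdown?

Power users: Variant B 5/6 = 83.3%, the original 24/36 = 66.7% → Variant B
Returning users: Variant B 25/64 = 39.1%, the original 1/5 = 20.0% → Variant B
New users: Variant B 14/21 = 66.7%, the original 7/12 = 58.3% → Variant B
Overall: Variant B 44/91 = 48.4%, the original 32/53 = 60.4% → the original
Variant B wins each user group but the original wins overall — the comparison reverses. Variant B's views skew toward returning users, which has a lower base rate.

Yes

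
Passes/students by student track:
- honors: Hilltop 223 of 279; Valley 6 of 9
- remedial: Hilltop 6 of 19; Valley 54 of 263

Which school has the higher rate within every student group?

Honors: Hilltop 223/279 = 79.9%, Valley 6/9 = 66.7% → Hilltop
Remedial: Hilltop 6/19 = 31.6%, Valley 54/263 = 20.5% → Hilltop
Hilltop has the higher rate in both groups.

Hilltop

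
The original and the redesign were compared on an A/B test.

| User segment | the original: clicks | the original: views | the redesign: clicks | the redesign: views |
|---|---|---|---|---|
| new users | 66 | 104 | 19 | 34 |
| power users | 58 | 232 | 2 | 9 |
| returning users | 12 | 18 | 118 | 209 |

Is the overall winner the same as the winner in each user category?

No

New users: the original 66/104 = 63.5%, the redesign 19/34 = 55.9% → the original
Power users: the original 58/232 = 25.0%, the redesign 2/9 = 22.2% → the original
Returning users: the original 12/18 = 66.7%, the redesign 118/209 = 56.5% → the original
Overall: the original 136/354 = 38.4%, the redesign 139/252 = 55.2% → the redesign
The original wins each user group but the redesign wins overall — the comparison reverses. The original's views skew toward power users, which has a lower base rate.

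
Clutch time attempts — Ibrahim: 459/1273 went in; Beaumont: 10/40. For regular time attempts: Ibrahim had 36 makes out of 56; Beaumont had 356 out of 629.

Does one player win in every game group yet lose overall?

Yes

Clutch time: Ibrahim 459/1273 = 36.1%, Beaumont 10/40 = 25.0% → Ibrahim
Regular time: Ibrahim 36/56 = 64.3%, Beaumont 356/629 = 56.6% → Ibrahim
Overall: Ibrahim 495/1329 = 37.2%, Beaumont 366/669 = 54.7% → Beaumont
Ibrahim wins each game group but Beaumont wins overall — the comparison reverses. Ibrahim's attempts skew toward clutch time, which has a lower base rate.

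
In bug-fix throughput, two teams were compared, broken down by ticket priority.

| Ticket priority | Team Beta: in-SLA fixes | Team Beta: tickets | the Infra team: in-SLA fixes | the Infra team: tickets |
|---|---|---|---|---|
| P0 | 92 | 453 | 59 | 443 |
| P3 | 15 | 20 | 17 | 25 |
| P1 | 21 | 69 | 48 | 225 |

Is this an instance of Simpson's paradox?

P0: Team Beta 92/453 = 20.3%, the Infra team 59/443 = 13.3% → Team Beta
P3: Team Beta 15/20 = 75.0%, the Infra team 17/25 = 68.0% → Team Beta
P1: Team Beta 21/69 = 30.4%, the Infra team 48/225 = 21.3% → Team Beta
Overall: Team Beta 128/542 = 23.6%, the Infra team 124/693 = 17.9% → Team Beta
Team Beta wins overall and in every ticket group — no reversal.

No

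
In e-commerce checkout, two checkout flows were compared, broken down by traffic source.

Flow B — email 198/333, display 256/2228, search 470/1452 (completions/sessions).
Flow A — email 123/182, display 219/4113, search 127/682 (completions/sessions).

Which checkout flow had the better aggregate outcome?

Email: Flow B 198/333 = 59.5%, Flow A 123/182 = 67.6% → Flow A
Display: Flow B 256/2228 = 11.5%, Flow A 219/4113 = 5.3% → Flow B
Search: Flow B 470/1452 = 32.4%, Flow A 127/682 = 18.6% → Flow B
Overall: Flow B 924/4013 = 23.0%, Flow A 469/4977 = 9.4% → Flow B
(Neither sweeps every traffic group, but Flow B has the higher pooled rate.)

Flow B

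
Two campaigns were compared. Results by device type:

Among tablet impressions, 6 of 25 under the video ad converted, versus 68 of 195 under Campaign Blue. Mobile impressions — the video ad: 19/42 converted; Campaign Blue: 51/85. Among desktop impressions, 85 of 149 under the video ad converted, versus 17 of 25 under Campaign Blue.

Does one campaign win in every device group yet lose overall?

Tablet: the video ad 6/25 = 24.0%, Campaign Blue 68/195 = 34.9% → Campaign Blue
Mobile: the video ad 19/42 = 45.2%, Campaign Blue 51/85 = 60.0% → Campaign Blue
Desktop: the video ad 85/149 = 57.0%, Campaign Blue 17/25 = 68.0% → Campaign Blue
Overall: the video ad 110/216 = 50.9%, Campaign Blue 136/305 = 44.6% → the video ad
Campaign Blue wins each device group but the video ad wins overall — the comparison reverses. Campaign Blue's impressions skew toward tablet, which has a lower base rate.

Yes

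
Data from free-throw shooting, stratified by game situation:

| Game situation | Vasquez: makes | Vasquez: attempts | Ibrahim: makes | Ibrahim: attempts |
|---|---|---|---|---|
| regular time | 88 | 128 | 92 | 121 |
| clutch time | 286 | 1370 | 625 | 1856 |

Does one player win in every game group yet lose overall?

Regular time: Vasquez 88/128 = 68.8%, Ibrahim 92/121 = 76.0% → Ibrahim
Clutch time: Vasquez 286/1370 = 20.9%, Ibrahim 625/1856 = 33.7% → Ibrahim
Overall: Vasquez 374/1498 = 25.0%, Ibrahim 717/1977 = 36.3% → Ibrahim
Ibrahim wins overall and in every game group — no reversal.

No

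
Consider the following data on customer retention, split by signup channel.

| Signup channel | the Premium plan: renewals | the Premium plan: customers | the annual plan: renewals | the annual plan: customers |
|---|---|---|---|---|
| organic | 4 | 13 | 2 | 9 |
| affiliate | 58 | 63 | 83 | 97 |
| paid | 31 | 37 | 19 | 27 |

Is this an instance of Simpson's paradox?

Organic: the Premium plan 4/13 = 30.8%, the annual plan 2/9 = 22.2% → the Premium plan
Affiliate: the Premium plan 58/63 = 92.1%, the annual plan 83/97 = 85.6% → the Premium plan
Paid: the Premium plan 31/37 = 83.8%, the annual plan 19/27 = 70.4% → the Premium plan
Overall: the Premium plan 93/113 = 82.3%, the annual plan 104/133 = 78.2% → the Premium plan
The Premium plan wins overall and in every signup group — no reversal.

No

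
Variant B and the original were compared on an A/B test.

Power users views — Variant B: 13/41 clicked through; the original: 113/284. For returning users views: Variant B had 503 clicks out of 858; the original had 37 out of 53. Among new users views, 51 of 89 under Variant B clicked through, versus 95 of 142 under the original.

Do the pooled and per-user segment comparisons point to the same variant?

Power users: Variant B 13/41 = 31.7%, the original 113/284 = 39.8% → the original
Returning users: Variant B 503/858 = 58.6%, the original 37/53 = 69.8% → the original
New users: Variant B 51/89 = 57.3%, the original 95/142 = 66.9% → the original
Overall: Variant B 567/988 = 57.4%, the original 245/479 = 51.1% → Variant B
The original wins each user group but Variant B wins overall — the comparison reverses. The original's views skew toward power users, which has a lower base rate.

No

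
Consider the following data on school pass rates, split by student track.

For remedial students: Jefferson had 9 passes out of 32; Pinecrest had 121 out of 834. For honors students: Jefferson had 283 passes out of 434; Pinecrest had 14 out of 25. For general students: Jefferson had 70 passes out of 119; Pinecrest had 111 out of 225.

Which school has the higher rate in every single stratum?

Remedial: Jefferson 9/32 = 28.1%, Pinecrest 121/834 = 14.5% → Jefferson
Honors: Jefferson 283/434 = 65.2%, Pinecrest 14/25 = 56.0% → Jefferson
General: Jefferson 70/119 = 58.8%, Pinecrest 111/225 = 49.3% → Jefferson
Jefferson has the higher rate in all 3 groups.

Jefferson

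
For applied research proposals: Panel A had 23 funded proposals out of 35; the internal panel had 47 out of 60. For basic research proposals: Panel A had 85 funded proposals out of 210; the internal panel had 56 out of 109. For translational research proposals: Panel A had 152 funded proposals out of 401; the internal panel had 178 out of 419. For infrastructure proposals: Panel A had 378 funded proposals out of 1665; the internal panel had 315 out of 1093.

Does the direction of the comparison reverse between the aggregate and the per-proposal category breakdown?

Applied research: Panel A 23/35 = 65.7%, the internal panel 47/60 = 78.3% → the internal panel
Basic research: Panel A 85/210 = 40.5%, the internal panel 56/109 = 51.4% → the internal panel
Translational research: Panel A 152/401 = 37.9%, the internal panel 178/419 = 42.5% → the internal panel
Infrastructure: Panel A 378/1665 = 22.7%, the internal panel 315/1093 = 28.8% → the internal panel
Overall: Panel A 638/2311 = 27.6%, the internal panel 596/1681 = 35.5% → the internal panel
The internal panel wins overall and in every proposal group — no reversal.

No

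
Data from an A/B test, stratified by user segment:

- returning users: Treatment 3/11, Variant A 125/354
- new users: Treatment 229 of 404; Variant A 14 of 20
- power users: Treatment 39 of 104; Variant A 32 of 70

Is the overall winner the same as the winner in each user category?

Returning users: Treatment 3/11 = 27.3%, Variant A 125/354 = 35.3% → Variant A
New users: Treatment 229/404 = 56.7%, Variant A 14/20 = 70.0% → Variant A
Power users: Treatment 39/104 = 37.5%, Variant A 32/70 = 45.7% → Variant A
Overall: Treatment 271/519 = 52.2%, Variant A 171/444 = 38.5% → Treatment
Variant A wins each user group but Treatment wins overall — the comparison reverses. Variant A's views skew toward returning users, which has a lower base rate.

No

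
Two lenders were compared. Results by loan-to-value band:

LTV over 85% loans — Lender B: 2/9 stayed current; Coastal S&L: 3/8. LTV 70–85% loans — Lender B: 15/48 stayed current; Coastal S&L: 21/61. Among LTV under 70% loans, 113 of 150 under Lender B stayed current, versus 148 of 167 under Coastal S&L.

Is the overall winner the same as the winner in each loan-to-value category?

LTV over 85%: Lender B 2/9 = 22.2%, Coastal S&L 3/8 = 37.5% → Coastal S&L
LTV 70–85%: Lender B 15/48 = 31.2%, Coastal S&L 21/61 = 34.4% → Coastal S&L
LTV under 70%: Lender B 113/150 = 75.3%, Coastal S&L 148/167 = 88.6% → Coastal S&L
Overall: Lender B 130/207 = 62.8%, Coastal S&L 172/236 = 72.9% → Coastal S&L
Coastal S&L wins overall and in every loan-to-value group — no reversal.

Yes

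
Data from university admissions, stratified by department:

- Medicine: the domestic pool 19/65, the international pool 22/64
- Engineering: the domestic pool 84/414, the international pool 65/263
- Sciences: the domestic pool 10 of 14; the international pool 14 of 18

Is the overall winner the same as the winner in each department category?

Yes

Medicine: the domestic pool 19/65 = 29.2%, the international pool 22/64 = 34.4% → the international pool
Engineering: the domestic pool 84/414 = 20.3%, the international pool 65/263 = 24.7% → the international pool
Sciences: the domestic pool 10/14 = 71.4%, the international pool 14/18 = 77.8% → the international pool
Overall: the domestic pool 113/493 = 22.9%, the international pool 101/345 = 29.3% → the international pool
The international pool wins overall and in every department group — no reversal.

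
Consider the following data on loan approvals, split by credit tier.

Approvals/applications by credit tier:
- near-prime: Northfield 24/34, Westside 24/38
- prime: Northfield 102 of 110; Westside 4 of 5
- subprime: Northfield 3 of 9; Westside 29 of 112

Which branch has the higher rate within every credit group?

Northfield

Near-prime: Northfield 24/34 = 70.6%, Westside 24/38 = 63.2% → Northfield
Prime: Northfield 102/110 = 92.7%, Westside 4/5 = 80.0% → Northfield
Subprime: Northfield 3/9 = 33.3%, Westside 29/112 = 25.9% → Northfield
Northfield has the higher rate in all 3 groups.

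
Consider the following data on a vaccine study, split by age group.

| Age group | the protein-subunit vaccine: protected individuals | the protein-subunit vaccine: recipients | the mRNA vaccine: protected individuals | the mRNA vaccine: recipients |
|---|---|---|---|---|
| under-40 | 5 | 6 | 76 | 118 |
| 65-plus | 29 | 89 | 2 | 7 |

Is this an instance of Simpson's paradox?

Yes

Under-40: the protein-subunit vaccine 5/6 = 83.3%, the mRNA vaccine 76/118 = 64.4% → the protein-subunit vaccine
65-plus: the protein-subunit vaccine 29/89 = 32.6%, the mRNA vaccine 2/7 = 28.6% → the protein-subunit vaccine
Overall: the protein-subunit vaccine 34/95 = 35.8%, the mRNA vaccine 78/125 = 62.4% → the mRNA vaccine
The protein-subunit vaccine wins each age group but the mRNA vaccine wins overall — the comparison reverses. The protein-subunit vaccine's recipients skew toward 65-plus, which has a lower base rate.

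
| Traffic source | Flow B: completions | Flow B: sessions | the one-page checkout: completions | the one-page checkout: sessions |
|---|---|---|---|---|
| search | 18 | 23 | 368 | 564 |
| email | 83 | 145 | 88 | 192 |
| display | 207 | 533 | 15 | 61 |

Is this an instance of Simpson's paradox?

Search: Flow B 18/23 = 78.3%, the one-page checkout 368/564 = 65.2% → Flow B
Email: Flow B 83/145 = 57.2%, the one-page checkout 88/192 = 45.8% → Flow B
Display: Flow B 207/533 = 38.8%, the one-page checkout 15/61 = 24.6% → Flow B
Overall: Flow B 308/701 = 43.9%, the one-page checkout 471/817 = 57.6% → the one-page checkout
Flow B wins each traffic group but the one-page checkout wins overall — the comparison reverses. Flow B's sessions skew toward display, which has a lower base rate.

Yes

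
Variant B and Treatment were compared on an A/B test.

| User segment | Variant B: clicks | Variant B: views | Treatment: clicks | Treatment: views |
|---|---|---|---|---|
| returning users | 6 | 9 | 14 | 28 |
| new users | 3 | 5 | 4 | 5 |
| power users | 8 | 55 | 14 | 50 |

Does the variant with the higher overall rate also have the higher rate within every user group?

No

Returning users: Variant B 6/9 = 66.7%, Treatment 14/28 = 50.0% → Variant B
New users: Variant B 3/5 = 60.0%, Treatment 4/5 = 80.0% → Treatment
Power users: Variant B 8/55 = 14.5%, Treatment 14/50 = 28.0% → Treatment
Overall: Variant B 17/69 = 24.6%, Treatment 32/83 = 38.6% → Treatment
Neither sweeps: Variant B wins 1 of 3 groups, Treatment wins 2. Treatment wins overall but not every group — no Simpson reversal.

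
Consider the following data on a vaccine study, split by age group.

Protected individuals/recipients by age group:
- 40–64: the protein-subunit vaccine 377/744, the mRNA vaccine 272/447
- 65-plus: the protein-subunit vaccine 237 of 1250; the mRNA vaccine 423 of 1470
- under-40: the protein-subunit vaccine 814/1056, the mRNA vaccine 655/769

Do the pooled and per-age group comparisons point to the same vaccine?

40–64: the protein-subunit vaccine 377/744 = 50.7%, the mRNA vaccine 272/447 = 60.9% → the mRNA vaccine
65-plus: the protein-subunit vaccine 237/1250 = 19.0%, the mRNA vaccine 423/1470 = 28.8% → the mRNA vaccine
Under-40: the protein-subunit vaccine 814/1056 = 77.1%, the mRNA vaccine 655/769 = 85.2% → the mRNA vaccine
Overall: the protein-subunit vaccine 1428/3050 = 46.8%, the mRNA vaccine 1350/2686 = 50.3% → the mRNA vaccine
The mRNA vaccine wins overall and in every age group — no reversal.

Yes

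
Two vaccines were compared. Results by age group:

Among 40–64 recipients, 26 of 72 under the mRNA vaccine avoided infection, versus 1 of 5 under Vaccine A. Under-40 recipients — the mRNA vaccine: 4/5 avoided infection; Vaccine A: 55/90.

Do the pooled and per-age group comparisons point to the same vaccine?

No

40–64: the mRNA vaccine 26/72 = 36.1%, Vaccine A 1/5 = 20.0% → the mRNA vaccine
Under-40: the mRNA vaccine 4/5 = 80.0%, Vaccine A 55/90 = 61.1% → the mRNA vaccine
Overall: the mRNA vaccine 30/77 = 39.0%, Vaccine A 56/95 = 58.9% → Vaccine A
The mRNA vaccine wins each age group but Vaccine A wins overall — the comparison reverses. The mRNA vaccine's recipients skew toward 40–64, which has a lower base rate.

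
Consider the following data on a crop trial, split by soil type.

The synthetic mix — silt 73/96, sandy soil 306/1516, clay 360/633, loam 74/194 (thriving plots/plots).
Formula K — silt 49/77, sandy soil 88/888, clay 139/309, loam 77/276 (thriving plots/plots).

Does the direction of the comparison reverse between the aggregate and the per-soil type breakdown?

No

Silt: the synthetic mix 73/96 = 76.0%, Formula K 49/77 = 63.6% → the synthetic mix
Sandy soil: the synthetic mix 306/1516 = 20.2%, Formula K 88/888 = 9.9% → the synthetic mix
Clay: the synthetic mix 360/633 = 56.9%, Formula K 139/309 = 45.0% → the synthetic mix
Loam: the synthetic mix 74/194 = 38.1%, Formula K 77/276 = 27.9% → the synthetic mix
Overall: the synthetic mix 813/2439 = 33.3%, Formula K 353/1550 = 22.8% → the synthetic mix
The synthetic mix wins overall and in every soil group — no reversal.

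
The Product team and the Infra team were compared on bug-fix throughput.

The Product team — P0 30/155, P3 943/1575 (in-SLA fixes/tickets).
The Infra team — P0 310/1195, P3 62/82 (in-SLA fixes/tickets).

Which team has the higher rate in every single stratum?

P0: the Product team 30/155 = 19.4%, the Infra team 310/1195 = 25.9% → the Infra team
P3: the Product team 943/1575 = 59.9%, the Infra team 62/82 = 75.6% → the Infra team
The Infra team has the higher rate in both groups.

the Infra team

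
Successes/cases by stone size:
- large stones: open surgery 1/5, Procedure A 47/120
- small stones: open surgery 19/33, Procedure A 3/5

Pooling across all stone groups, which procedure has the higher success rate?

Large stones: open surgery 1/5 = 20.0%, Procedure A 47/120 = 39.2% → Procedure A
Small stones: open surgery 19/33 = 57.6%, Procedure A 3/5 = 60.0% → Procedure A
Overall: open surgery 20/38 = 52.6%, Procedure A 50/125 = 40.0% → open surgery
(Procedure A wins every stone group but open surgery wins overall — Procedure A's cases skew toward the low-rate large stones group.)

open surgery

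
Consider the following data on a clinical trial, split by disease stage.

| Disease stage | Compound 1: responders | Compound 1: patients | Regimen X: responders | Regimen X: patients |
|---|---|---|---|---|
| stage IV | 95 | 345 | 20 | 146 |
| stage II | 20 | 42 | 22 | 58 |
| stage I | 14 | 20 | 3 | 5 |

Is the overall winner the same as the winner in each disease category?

Yes

Stage IV: Compound 1 95/345 = 27.5%, Regimen X 20/146 = 13.7% → Compound 1
Stage II: Compound 1 20/42 = 47.6%, Regimen X 22/58 = 37.9% → Compound 1
Stage I: Compound 1 14/20 = 70.0%, Regimen X 3/5 = 60.0% → Compound 1
Overall: Compound 1 129/407 = 31.7%, Regimen X 45/209 = 21.5% → Compound 1
Compound 1 wins overall and in every disease group — no reversal.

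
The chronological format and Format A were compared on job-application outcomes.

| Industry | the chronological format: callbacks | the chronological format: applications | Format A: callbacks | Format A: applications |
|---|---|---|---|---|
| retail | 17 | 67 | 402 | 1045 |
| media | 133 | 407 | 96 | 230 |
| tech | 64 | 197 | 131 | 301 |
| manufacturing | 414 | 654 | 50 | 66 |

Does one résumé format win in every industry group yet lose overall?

Retail: the chronological format 17/67 = 25.4%, Format A 402/1045 = 38.5% → Format A
Media: the chronological format 133/407 = 32.7%, Format A 96/230 = 41.7% → Format A
Tech: the chronological format 64/197 = 32.5%, Format A 131/301 = 43.5% → Format A
Manufacturing: the chronological format 414/654 = 63.3%, Format A 50/66 = 75.8% → Format A
Overall: the chronological format 628/1325 = 47.4%, Format A 679/1642 = 41.4% → the chronological format
Format A wins each industry group but the chronological format wins overall — the comparison reverses. Format A's applications skew toward retail, which has a lower base rate.

Yes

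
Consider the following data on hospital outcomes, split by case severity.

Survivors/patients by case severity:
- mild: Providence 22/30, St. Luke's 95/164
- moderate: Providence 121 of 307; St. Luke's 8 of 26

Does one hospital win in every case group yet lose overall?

Yes

Mild: Providence 22/30 = 73.3%, St. Luke's 95/164 = 57.9% → Providence
Moderate: Providence 121/307 = 39.4%, St. Luke's 8/26 = 30.8% → Providence
Overall: Providence 143/337 = 42.4%, St. Luke's 103/190 = 54.2% → St. Luke's
Providence wins each case group but St. Luke's wins overall — the comparison reverses. Providence's patients skew toward moderate, which has a lower base rate.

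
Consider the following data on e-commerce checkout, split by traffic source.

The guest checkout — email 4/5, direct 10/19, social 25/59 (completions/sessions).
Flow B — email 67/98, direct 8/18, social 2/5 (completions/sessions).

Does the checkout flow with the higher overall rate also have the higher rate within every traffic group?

No

Email: the guest checkout 4/5 = 80.0%, Flow B 67/98 = 68.4% → the guest checkout
Direct: the guest checkout 10/19 = 52.6%, Flow B 8/18 = 44.4% → the guest checkout
Social: the guest checkout 25/59 = 42.4%, Flow B 2/5 = 40.0% → the guest checkout
Overall: the guest checkout 39/83 = 47.0%, Flow B 77/121 = 63.6% → Flow B
The guest checkout wins each traffic group but Flow B wins overall — the comparison reverses. The guest checkout's sessions skew toward social, which has a lower base rate.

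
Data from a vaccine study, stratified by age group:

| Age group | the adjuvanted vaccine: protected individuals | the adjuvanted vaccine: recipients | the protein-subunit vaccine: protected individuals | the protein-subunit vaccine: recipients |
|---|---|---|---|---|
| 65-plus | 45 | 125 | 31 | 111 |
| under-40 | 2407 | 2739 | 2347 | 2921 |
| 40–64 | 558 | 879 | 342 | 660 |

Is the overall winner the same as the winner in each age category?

Yes

65-plus: the adjuvanted vaccine 45/125 = 36.0%, the protein-subunit vaccine 31/111 = 27.9% → the adjuvanted vaccine
Under-40: the adjuvanted vaccine 2407/2739 = 87.9%, the protein-subunit vaccine 2347/2921 = 80.3% → the adjuvanted vaccine
40–64: the adjuvanted vaccine 558/879 = 63.5%, the protein-subunit vaccine 342/660 = 51.8% → the adjuvanted vaccine
Overall: the adjuvanted vaccine 3010/3743 = 80.4%, the protein-subunit vaccine 2720/3692 = 73.7% → the adjuvanted vaccine
The adjuvanted vaccine wins overall and in every age group — no reversal.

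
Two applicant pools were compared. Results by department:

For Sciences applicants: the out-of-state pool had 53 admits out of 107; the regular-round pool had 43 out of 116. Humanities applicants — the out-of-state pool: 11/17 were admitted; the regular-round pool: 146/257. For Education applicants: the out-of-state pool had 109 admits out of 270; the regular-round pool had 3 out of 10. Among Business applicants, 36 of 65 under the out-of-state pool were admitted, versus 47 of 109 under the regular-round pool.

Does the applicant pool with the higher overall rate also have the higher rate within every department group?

Sciences: the out-of-state pool 53/107 = 49.5%, the regular-round pool 43/116 = 37.1% → the out-of-state pool
Humanities: the out-of-state pool 11/17 = 64.7%, the regular-round pool 146/257 = 56.8% → the out-of-state pool
Education: the out-of-state pool 109/270 = 40.4%, the regular-round pool 3/10 = 30.0% → the out-of-state pool
Business: the out-of-state pool 36/65 = 55.4%, the regular-round pool 47/109 = 43.1% → the out-of-state pool
Overall: the out-of-state pool 209/459 = 45.5%, the regular-round pool 239/492 = 48.6% → the regular-round pool
The out-of-state pool wins each department group but the regular-round pool wins overall — the comparison reverses. The out-of-state pool's applicants skew toward Education, which has a lower base rate.

No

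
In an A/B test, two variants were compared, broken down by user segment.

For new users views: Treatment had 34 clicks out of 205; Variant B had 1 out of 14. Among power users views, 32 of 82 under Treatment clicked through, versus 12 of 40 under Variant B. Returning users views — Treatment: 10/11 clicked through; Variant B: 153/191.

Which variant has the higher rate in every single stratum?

Treatment

New users: Treatment 34/205 = 16.6%, Variant B 1/14 = 7.1% → Treatment
Power users: Treatment 32/82 = 39.0%, Variant B 12/40 = 30.0% → Treatment
Returning users: Treatment 10/11 = 90.9%, Variant B 153/191 = 80.1% → Treatment
Treatment has the higher rate in all 3 groups.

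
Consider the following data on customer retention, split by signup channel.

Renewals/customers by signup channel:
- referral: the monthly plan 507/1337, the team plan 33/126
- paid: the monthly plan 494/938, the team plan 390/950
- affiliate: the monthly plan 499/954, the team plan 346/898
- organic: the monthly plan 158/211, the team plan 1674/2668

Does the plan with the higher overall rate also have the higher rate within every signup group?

Referral: the monthly plan 507/1337 = 37.9%, the team plan 33/126 = 26.2% → the monthly plan
Paid: the monthly plan 494/938 = 52.7%, the team plan 390/950 = 41.1% → the monthly plan
Affiliate: the monthly plan 499/954 = 52.3%, the team plan 346/898 = 38.5% → the monthly plan
Organic: the monthly plan 158/211 = 74.9%, the team plan 1674/2668 = 62.7% → the monthly plan
Overall: the monthly plan 1658/3440 = 48.2%, the team plan 2443/4642 = 52.6% → the team plan
The monthly plan wins each signup group but the team plan wins overall — the comparison reverses. The monthly plan's customers skew toward referral, which has a lower base rate.

No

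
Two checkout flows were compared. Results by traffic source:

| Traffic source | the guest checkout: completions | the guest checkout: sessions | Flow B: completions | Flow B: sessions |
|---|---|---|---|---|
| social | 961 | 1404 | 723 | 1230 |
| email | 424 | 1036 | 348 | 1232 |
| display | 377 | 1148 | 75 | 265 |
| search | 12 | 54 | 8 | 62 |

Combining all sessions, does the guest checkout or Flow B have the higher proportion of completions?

Social: the guest checkout 961/1404 = 68.4%, Flow B 723/1230 = 58.8% → the guest checkout
Email: the guest checkout 424/1036 = 40.9%, Flow B 348/1232 = 28.2% → the guest checkout
Display: the guest checkout 377/1148 = 32.8%, Flow B 75/265 = 28.3% → the guest checkout
Search: the guest checkout 12/54 = 22.2%, Flow B 8/62 = 12.9% → the guest checkout
Overall: the guest checkout 1774/3642 = 48.7%, Flow B 1154/2789 = 41.4% → the guest checkout

the guest checkout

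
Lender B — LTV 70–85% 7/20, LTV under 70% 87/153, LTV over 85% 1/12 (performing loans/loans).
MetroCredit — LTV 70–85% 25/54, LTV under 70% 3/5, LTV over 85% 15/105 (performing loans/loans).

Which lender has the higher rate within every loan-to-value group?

LTV 70–85%: Lender B 7/20 = 35.0%, MetroCredit 25/54 = 46.3% → MetroCredit
LTV under 70%: Lender B 87/153 = 56.9%, MetroCredit 3/5 = 60.0% → MetroCredit
LTV over 85%: Lender B 1/12 = 8.3%, MetroCredit 15/105 = 14.3% → MetroCredit
MetroCredit has the higher rate in all 3 groups.

MetroCredit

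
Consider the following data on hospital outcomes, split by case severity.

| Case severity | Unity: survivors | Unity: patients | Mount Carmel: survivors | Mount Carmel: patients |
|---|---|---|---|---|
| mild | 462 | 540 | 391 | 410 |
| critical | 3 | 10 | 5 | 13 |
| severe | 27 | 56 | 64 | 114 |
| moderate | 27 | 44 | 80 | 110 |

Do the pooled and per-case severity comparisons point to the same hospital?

Mild: Unity 462/540 = 85.6%, Mount Carmel 391/410 = 95.4% → Mount Carmel
Critical: Unity 3/10 = 30.0%, Mount Carmel 5/13 = 38.5% → Mount Carmel
Severe: Unity 27/56 = 48.2%, Mount Carmel 64/114 = 56.1% → Mount Carmel
Moderate: Unity 27/44 = 61.4%, Mount Carmel 80/110 = 72.7% → Mount Carmel
Overall: Unity 519/650 = 79.8%, Mount Carmel 540/647 = 83.5% → Mount Carmel
Mount Carmel wins overall and in every case group — no reversal.

Yes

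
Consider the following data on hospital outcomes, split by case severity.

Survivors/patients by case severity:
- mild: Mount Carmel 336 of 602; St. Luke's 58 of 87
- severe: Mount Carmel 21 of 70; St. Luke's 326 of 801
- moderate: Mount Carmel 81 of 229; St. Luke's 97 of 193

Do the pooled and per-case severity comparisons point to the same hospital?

Mild: Mount Carmel 336/602 = 55.8%, St. Luke's 58/87 = 66.7% → St. Luke's
Severe: Mount Carmel 21/70 = 30.0%, St. Luke's 326/801 = 40.7% → St. Luke's
Moderate: Mount Carmel 81/229 = 35.4%, St. Luke's 97/193 = 50.3% → St. Luke's
Overall: Mount Carmel 438/901 = 48.6%, St. Luke's 481/1081 = 44.5% → Mount Carmel
St. Luke's wins each case group but Mount Carmel wins overall — the comparison reverses. St. Luke's's patients skew toward severe, which has a lower base rate.

No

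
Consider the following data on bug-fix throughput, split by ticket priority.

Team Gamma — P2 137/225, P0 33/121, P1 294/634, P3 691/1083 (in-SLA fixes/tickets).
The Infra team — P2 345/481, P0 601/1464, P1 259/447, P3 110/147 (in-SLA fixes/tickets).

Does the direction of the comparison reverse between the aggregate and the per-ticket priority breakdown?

Yes

P2: Team Gamma 137/225 = 60.9%, the Infra team 345/481 = 71.7% → the Infra team
P0: Team Gamma 33/121 = 27.3%, the Infra team 601/1464 = 41.1% → the Infra team
P1: Team Gamma 294/634 = 46.4%, the Infra team 259/447 = 57.9% → the Infra team
P3: Team Gamma 691/1083 = 63.8%, the Infra team 110/147 = 74.8% → the Infra team
Overall: Team Gamma 1155/2063 = 56.0%, the Infra team 1315/2539 = 51.8% → Team Gamma
The Infra team wins each ticket group but Team Gamma wins overall — the comparison reverses. The Infra team's tickets skew toward P0, which has a lower base rate.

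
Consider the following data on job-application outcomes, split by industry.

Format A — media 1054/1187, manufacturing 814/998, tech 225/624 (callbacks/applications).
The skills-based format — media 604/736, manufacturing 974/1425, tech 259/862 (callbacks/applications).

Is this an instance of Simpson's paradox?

No

Media: Format A 1054/1187 = 88.8%, the skills-based format 604/736 = 82.1% → Format A
Manufacturing: Format A 814/998 = 81.6%, the skills-based format 974/1425 = 68.4% → Format A
Tech: Format A 225/624 = 36.1%, the skills-based format 259/862 = 30.0% → Format A
Overall: Format A 2093/2809 = 74.5%, the skills-based format 1837/3023 = 60.8% → Format A
Format A wins overall and in every industry group — no reversal.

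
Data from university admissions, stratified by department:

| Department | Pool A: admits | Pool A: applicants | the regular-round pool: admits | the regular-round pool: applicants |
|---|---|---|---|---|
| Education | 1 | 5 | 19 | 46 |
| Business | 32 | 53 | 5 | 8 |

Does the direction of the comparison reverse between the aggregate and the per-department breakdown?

Yes

Education: Pool A 1/5 = 20.0%, the regular-round pool 19/46 = 41.3% → the regular-round pool
Business: Pool A 32/53 = 60.4%, the regular-round pool 5/8 = 62.5% → the regular-round pool
Overall: Pool A 33/58 = 56.9%, the regular-round pool 24/54 = 44.4% → Pool A
The regular-round pool wins each department group but Pool A wins overall — the comparison reverses. The regular-round pool's applicants skew toward Education, which has a lower base rate.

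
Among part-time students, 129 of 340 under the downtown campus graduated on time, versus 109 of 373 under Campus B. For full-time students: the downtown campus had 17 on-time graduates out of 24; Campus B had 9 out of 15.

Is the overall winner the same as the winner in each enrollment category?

Yes

Part-time: the downtown campus 129/340 = 37.9%, Campus B 109/373 = 29.2% → the downtown campus
Full-time: the downtown campus 17/24 = 70.8%, Campus B 9/15 = 60.0% → the downtown campus
Overall: the downtown campus 146/364 = 40.1%, Campus B 118/388 = 30.4% → the downtown campus
The downtown campus wins overall and in every enrollment group — no reversal.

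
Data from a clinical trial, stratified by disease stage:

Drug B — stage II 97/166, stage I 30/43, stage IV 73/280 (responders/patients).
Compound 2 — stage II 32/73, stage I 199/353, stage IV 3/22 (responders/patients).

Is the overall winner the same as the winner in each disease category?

No

Stage II: Drug B 97/166 = 58.4%, Compound 2 32/73 = 43.8% → Drug B
Stage I: Drug B 30/43 = 69.8%, Compound 2 199/353 = 56.4% → Drug B
Stage IV: Drug B 73/280 = 26.1%, Compound 2 3/22 = 13.6% → Drug B
Overall: Drug B 200/489 = 40.9%, Compound 2 234/448 = 52.2% → Compound 2
Drug B wins each disease group but Compound 2 wins overall — the comparison reverses. Drug B's patients skew toward stage IV, which has a lower base rate.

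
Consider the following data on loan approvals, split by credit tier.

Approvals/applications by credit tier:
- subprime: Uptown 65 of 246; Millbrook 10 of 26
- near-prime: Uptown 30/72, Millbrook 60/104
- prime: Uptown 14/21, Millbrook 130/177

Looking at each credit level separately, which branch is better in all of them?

Subprime: Uptown 65/246 = 26.4%, Millbrook 10/26 = 38.5% → Millbrook
Near-prime: Uptown 30/72 = 41.7%, Millbrook 60/104 = 57.7% → Millbrook
Prime: Uptown 14/21 = 66.7%, Millbrook 130/177 = 73.4% → Millbrook
Millbrook has the higher rate in all 3 groups.

Millbrook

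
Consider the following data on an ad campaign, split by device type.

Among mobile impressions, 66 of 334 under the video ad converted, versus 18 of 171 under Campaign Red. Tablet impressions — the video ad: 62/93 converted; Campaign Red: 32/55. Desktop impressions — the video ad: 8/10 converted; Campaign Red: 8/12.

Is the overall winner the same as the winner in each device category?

Yes

Mobile: the video ad 66/334 = 19.8%, Campaign Red 18/171 = 10.5% → the video ad
Tablet: the video ad 62/93 = 66.7%, Campaign Red 32/55 = 58.2% → the video ad
Desktop: the video ad 8/10 = 80.0%, Campaign Red 8/12 = 66.7% → the video ad
Overall: the video ad 136/437 = 31.1%, Campaign Red 58/238 = 24.4% → the video ad
The video ad wins overall and in every device group — no reversal.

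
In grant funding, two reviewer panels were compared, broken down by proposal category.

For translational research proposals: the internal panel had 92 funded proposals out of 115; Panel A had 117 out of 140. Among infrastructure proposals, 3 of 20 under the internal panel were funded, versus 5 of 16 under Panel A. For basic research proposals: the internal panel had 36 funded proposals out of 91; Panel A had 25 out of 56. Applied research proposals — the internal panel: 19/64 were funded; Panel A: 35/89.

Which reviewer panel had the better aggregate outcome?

Panel A

Translational research: the internal panel 92/115 = 80.0%, Panel A 117/140 = 83.6% → Panel A
Infrastructure: the internal panel 3/20 = 15.0%, Panel A 5/16 = 31.2% → Panel A
Basic research: the internal panel 36/91 = 39.6%, Panel A 25/56 = 44.6% → Panel A
Applied research: the internal panel 19/64 = 29.7%, Panel A 35/89 = 39.3% → Panel A
Overall: the internal panel 150/290 = 51.7%, Panel A 182/301 = 60.5% → Panel A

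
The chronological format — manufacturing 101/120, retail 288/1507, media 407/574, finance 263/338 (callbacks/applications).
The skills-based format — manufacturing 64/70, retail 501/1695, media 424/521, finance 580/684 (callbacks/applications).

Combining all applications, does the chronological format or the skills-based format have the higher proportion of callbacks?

Manufacturing: the chronological format 101/120 = 84.2%, the skills-based format 64/70 = 91.4% → the skills-based format
Retail: the chronological format 288/1507 = 19.1%, the skills-based format 501/1695 = 29.6% → the skills-based format
Media: the chronological format 407/574 = 70.9%, the skills-based format 424/521 = 81.4% → the skills-based format
Finance: the chronological format 263/338 = 77.8%, the skills-based format 580/684 = 84.8% → the skills-based format
Overall: the chronological format 1059/2539 = 41.7%, the skills-based format 1569/2970 = 52.8% → the skills-based format

the skills-based format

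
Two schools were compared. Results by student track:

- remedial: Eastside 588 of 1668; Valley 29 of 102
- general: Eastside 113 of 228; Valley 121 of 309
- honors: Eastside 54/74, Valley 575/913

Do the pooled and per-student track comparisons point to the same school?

No

Remedial: Eastside 588/1668 = 35.3%, Valley 29/102 = 28.4% → Eastside
General: Eastside 113/228 = 49.6%, Valley 121/309 = 39.2% → Eastside
Honors: Eastside 54/74 = 73.0%, Valley 575/913 = 63.0% → Eastside
Overall: Eastside 755/1970 = 38.3%, Valley 725/1324 = 54.8% → Valley
Eastside wins each student group but Valley wins overall — the comparison reverses. Eastside's students skew toward remedial, which has a lower base rate.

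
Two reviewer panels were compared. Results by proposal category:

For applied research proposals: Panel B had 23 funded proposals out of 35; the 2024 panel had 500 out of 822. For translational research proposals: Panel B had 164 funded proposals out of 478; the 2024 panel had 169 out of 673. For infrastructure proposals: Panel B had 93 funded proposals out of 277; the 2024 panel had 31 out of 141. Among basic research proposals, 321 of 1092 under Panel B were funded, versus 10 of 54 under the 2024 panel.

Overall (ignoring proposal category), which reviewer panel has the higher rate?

Applied research: Panel B 23/35 = 65.7%, the 2024 panel 500/822 = 60.8% → Panel B
Translational research: Panel B 164/478 = 34.3%, the 2024 panel 169/673 = 25.1% → Panel B
Infrastructure: Panel B 93/277 = 33.6%, the 2024 panel 31/141 = 22.0% → Panel B
Basic research: Panel B 321/1092 = 29.4%, the 2024 panel 10/54 = 18.5% → Panel B
Overall: Panel B 601/1882 = 31.9%, the 2024 panel 710/1690 = 42.0% → the 2024 panel
(Panel B wins every proposal group but the 2024 panel wins overall — Panel B's proposals skew toward the low-rate basic research group.)

the 2024 panel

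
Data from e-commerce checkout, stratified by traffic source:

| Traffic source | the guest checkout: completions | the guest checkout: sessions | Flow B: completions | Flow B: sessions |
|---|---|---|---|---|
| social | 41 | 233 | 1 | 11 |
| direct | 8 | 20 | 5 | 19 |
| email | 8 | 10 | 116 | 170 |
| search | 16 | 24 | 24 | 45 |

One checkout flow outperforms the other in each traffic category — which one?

the guest checkout

Social: the guest checkout 41/233 = 17.6%, Flow B 1/11 = 9.1% → the guest checkout
Direct: the guest checkout 8/20 = 40.0%, Flow B 5/19 = 26.3% → the guest checkout
Email: the guest checkout 8/10 = 80.0%, Flow B 116/170 = 68.2% → the guest checkout
Search: the guest checkout 16/24 = 66.7%, Flow B 24/45 = 53.3% → the guest checkout
The guest checkout has the higher rate in all 4 groups.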